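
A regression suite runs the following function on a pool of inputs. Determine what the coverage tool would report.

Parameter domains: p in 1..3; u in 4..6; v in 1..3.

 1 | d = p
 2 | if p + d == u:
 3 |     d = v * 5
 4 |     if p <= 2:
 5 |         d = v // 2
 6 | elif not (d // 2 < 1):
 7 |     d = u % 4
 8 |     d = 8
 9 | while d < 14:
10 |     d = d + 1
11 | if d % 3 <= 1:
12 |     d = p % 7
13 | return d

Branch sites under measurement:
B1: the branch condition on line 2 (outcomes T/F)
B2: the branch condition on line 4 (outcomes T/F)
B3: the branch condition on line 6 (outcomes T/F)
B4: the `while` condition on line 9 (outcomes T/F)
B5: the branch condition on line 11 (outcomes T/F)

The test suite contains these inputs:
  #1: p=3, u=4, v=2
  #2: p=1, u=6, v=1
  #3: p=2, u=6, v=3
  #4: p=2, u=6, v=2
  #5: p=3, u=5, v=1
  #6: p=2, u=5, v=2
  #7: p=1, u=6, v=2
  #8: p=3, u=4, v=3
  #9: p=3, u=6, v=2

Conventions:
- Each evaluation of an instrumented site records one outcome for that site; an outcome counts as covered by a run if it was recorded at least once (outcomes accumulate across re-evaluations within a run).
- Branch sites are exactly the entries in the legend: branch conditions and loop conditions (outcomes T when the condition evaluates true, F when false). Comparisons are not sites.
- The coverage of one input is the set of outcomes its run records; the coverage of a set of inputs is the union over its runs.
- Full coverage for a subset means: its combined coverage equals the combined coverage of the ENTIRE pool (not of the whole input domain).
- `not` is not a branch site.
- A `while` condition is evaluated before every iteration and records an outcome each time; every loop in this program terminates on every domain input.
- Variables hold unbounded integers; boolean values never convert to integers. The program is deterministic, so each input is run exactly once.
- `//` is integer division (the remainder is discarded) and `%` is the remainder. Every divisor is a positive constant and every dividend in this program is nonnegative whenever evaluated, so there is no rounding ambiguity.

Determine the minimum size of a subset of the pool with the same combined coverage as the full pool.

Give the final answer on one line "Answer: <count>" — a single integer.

run #1 (p=3, u=4, v=2) runs B1->F, B3->T, B4->T, B4->T, B4->T, B4->T, B4->T, B4->T, B4->F, B5->F; records B1=F, B3=T, B4=T, B4=F, B5=F
run #2 (p=1, u=6, v=1) runs B1->F, B3->F, B4->T, B4->T, B4->T, B4->T, B4->T, B4->T, B4->T, B4->T, B4->T, B4->T, B4->T, B4->T, ...; records B1=F, B3=F, B4=T, B4=F, B5=F
run #3 (p=2, u=6, v=3) runs B1->F, B3->T, B4->T, B4->T, B4->T, B4->T, B4->T, B4->T, B4->F, B5->F; records B1=F, B3=T, B4=T, B4=F, B5=F
run #4 (p=2, u=6, v=2) runs B1->F, B3->T, B4->T, B4->T, B4->T, B4->T, B4->T, B4->T, B4->F, B5->F; records B1=F, B3=T, B4=T, B4=F, B5=F
run #5 (p=3, u=5, v=1) runs B1->F, B3->T, B4->T, B4->T, B4->T, B4->T, B4->T, B4->T, B4->F, B5->F; records B1=F, B3=T, B4=T, B4=F, B5=F
run #6 (p=2, u=5, v=2) runs B1->F, B3->T, B4->T, B4->T, B4->T, B4->T, B4->T, B4->T, B4->F, B5->F; records B1=F, B3=T, B4=T, B4=F, B5=F
run #7 (p=1, u=6, v=2) runs B1->F, B3->F, B4->T, B4->T, B4->T, B4->T, B4->T, B4->T, B4->T, B4->T, B4->T, B4->T, B4->T, B4->T, ...; records B1=F, B3=F, B4=T, B4=F, B5=F
run #8 (p=3, u=4, v=3) runs B1->F, B3->T, B4->T, B4->T, B4->T, B4->T, B4->T, B4->T, B4->F, B5->F; records B1=F, B3=T, B4=T, B4=F, B5=F
run #9 (p=3, u=6, v=2) runs B1->T, B2->F, B4->T, B4->T, B4->T, B4->T, B4->F, B5->F; records B1=T, B2=F, B4=T, B4=F, B5=F
together the pool reaches 8 outcomes: B1=T, B1=F, B2=F, B3=T, B3=F, B4=T, B4=F, B5=F
size 1 is not enough: best union over all size-1 subsets is 5/8
size 2 is not enough: best union over all size-2 subsets is 7/8
the canonical winner is {1, 2, 9}: size 3, full 8-outcome coverage, earliest index list among size-3 covers

Answer: 3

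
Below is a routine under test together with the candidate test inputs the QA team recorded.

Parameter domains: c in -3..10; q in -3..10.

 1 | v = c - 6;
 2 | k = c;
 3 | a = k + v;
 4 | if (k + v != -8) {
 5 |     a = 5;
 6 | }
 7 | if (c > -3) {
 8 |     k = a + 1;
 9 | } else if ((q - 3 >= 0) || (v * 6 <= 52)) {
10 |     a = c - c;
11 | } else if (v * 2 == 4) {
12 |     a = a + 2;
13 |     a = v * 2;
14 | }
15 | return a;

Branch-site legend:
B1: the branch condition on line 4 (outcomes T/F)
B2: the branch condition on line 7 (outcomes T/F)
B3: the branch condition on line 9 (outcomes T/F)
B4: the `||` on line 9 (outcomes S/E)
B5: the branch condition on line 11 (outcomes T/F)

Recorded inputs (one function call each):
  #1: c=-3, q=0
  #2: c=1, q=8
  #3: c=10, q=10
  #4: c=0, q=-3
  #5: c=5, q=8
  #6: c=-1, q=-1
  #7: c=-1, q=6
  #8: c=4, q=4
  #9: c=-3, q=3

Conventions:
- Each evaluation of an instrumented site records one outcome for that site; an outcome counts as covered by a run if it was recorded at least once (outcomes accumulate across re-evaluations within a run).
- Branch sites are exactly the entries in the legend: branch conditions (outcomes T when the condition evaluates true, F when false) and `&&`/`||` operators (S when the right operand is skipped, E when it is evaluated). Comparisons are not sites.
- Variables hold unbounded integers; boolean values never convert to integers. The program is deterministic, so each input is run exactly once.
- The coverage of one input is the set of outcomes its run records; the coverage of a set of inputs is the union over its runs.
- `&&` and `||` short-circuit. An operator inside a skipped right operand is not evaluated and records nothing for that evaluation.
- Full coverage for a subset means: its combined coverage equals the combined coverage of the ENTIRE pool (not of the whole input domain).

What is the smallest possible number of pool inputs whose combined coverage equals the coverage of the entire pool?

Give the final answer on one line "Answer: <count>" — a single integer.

input #1 (c=-3, q=0): events B1->T, B2->F, B4->E, B3->T; covers B1=T, B2=F, B3=T, B4=E
input #2 (c=1, q=8): events B1->T, B2->T; covers B1=T, B2=T
input #3 (c=10, q=10): events B1->T, B2->T; covers B1=T, B2=T
input #4 (c=0, q=-3): events B1->T, B2->T; covers B1=T, B2=T
input #5 (c=5, q=8): events B1->T, B2->T; covers B1=T, B2=T
input #6 (c=-1, q=-1): events B1->F, B2->T; covers B1=F, B2=T
input #7 (c=-1, q=6): events B1->F, B2->T; covers B1=F, B2=T
input #8 (c=4, q=4): events B1->T, B2->T; covers B1=T, B2=T
input #9 (c=-3, q=3): events B1->T, B2->F, B4->S, B3->T; covers B1=T, B2=F, B3=T, B4=S
union over all inputs: B1=T, B1=F, B2=T, B2=F, B3=T, B4=S, B4=E (7 outcomes)
checked all size-1 subsets: none covers 7 outcomes (max 4/7)
checked all size-2 subsets: none covers 7 outcomes (max 6/7)
at size 3, {1, 6, 9} reaches all 7 outcomes; every lexicographically earlier size-3 subset fails

Answer: 3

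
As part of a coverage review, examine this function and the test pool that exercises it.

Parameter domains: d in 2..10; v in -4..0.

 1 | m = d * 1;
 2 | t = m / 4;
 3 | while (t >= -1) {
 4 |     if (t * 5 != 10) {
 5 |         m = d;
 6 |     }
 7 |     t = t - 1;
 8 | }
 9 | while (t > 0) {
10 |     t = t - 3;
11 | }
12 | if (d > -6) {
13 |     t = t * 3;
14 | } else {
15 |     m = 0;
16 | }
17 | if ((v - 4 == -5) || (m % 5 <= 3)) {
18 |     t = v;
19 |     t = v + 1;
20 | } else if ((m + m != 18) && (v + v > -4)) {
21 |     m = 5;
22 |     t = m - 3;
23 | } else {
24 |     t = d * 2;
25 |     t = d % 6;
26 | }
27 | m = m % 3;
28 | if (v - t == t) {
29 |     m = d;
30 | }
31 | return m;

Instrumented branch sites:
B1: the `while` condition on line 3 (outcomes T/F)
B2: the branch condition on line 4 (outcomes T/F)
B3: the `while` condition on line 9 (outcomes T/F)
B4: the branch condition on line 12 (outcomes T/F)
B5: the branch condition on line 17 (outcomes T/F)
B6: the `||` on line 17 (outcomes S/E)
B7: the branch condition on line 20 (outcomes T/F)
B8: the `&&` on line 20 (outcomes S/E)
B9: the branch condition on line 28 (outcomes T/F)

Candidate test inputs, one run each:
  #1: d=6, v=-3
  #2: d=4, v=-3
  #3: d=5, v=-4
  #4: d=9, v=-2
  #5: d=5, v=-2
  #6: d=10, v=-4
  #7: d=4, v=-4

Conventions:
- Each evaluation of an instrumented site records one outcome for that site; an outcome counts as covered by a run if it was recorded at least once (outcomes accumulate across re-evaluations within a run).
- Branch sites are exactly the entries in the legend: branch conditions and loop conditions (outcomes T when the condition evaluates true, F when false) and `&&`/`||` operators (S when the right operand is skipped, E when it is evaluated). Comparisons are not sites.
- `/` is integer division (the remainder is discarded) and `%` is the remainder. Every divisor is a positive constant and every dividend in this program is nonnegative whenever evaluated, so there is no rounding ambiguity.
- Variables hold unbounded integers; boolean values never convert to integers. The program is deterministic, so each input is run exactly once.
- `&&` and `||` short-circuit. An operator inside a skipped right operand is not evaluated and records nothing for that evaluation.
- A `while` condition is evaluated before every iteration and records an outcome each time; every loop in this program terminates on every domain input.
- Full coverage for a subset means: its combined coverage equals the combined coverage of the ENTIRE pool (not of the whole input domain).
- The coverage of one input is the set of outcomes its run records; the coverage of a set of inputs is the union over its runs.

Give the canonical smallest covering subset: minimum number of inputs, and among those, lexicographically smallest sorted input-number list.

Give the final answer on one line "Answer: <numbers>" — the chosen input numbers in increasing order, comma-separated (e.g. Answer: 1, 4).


run #1 (d=6, v=-3) records B1=T, B1=F, B2=T, B3=F, B4=T, B5=T, B6=E, B9=F
run #2 (d=4, v=-3) records B1=T, B1=F, B2=T, B3=F, B4=T, B5=F, B6=E, B7=F, B8=E, B9=F
run #3 (d=5, v=-4) records B1=T, B1=F, B2=T, B3=F, B4=T, B5=T, B6=E, B9=F
run #4 (d=9, v=-2) records B1=T, B1=F, B2=T, B2=F, B3=F, B4=T, B5=F, B6=E, B7=F, B8=S, B9=F
run #5 (d=5, v=-2) records B1=T, B1=F, B2=T, B3=F, B4=T, B5=T, B6=E, B9=T
run #6 (d=10, v=-4) records B1=T, B1=F, B2=T, B2=F, B3=F, B4=T, B5=T, B6=E, B9=F
run #7 (d=4, v=-4) records B1=T, B1=F, B2=T, B3=F, B4=T, B5=F, B6=E, B7=F, B8=E, B9=F
union over all inputs: B1=T, B1=F, B2=T, B2=F, B3=F, B4=T, B5=T, B5=F, B6=E, B7=F, B8=S, B8=E, B9=T, B9=F (14 outcomes)
every size-1 subset falls short of the 14 outcomes (best: 11/14)
every size-2 subset falls short of the 14 outcomes (best: 13/14)
inputs {2, 4, 5} (size 3) cover everything; no size-3 subset with a lexicographically smaller index list covers all 14
Answer: 2, 4, 5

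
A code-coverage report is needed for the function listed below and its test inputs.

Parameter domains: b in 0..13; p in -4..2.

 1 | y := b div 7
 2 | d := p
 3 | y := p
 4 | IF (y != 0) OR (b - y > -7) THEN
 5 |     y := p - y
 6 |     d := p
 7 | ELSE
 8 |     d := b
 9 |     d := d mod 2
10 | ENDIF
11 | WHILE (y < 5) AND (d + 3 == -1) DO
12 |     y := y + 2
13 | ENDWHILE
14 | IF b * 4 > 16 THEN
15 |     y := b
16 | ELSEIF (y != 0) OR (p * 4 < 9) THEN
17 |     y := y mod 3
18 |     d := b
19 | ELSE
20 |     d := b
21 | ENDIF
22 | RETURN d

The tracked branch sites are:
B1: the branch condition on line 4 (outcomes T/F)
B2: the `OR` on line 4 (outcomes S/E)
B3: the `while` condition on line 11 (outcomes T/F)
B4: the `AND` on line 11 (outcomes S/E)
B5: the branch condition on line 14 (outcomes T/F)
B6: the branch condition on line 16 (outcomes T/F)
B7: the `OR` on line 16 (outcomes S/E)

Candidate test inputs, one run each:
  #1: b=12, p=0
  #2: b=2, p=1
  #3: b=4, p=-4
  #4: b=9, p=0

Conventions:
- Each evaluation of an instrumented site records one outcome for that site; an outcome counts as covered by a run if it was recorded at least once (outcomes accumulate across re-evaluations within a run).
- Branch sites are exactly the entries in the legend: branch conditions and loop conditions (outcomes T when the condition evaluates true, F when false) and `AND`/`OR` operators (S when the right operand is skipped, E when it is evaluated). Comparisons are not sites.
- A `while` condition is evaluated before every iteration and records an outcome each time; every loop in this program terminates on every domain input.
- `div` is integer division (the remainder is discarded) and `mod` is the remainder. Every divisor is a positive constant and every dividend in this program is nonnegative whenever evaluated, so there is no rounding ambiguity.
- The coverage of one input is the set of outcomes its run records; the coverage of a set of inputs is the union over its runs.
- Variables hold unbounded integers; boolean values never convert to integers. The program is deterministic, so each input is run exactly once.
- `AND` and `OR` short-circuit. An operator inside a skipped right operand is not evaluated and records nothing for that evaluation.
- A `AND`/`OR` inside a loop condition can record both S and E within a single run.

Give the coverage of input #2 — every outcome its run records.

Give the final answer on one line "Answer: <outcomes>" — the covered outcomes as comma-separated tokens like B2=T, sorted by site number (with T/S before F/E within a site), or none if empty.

Running input #2 (b=2, p=1), event by event:
  B2->S, B1->T, B4->E, B3->F, B5->F, B7->E, B6->T
as a set, this run covers: B1=T, B2=S, B3=F, B4=E, B5=F, B6=T, B7=E

Answer: B1=T, B2=S, B3=F, B4=E, B5=F, B6=T, B7=E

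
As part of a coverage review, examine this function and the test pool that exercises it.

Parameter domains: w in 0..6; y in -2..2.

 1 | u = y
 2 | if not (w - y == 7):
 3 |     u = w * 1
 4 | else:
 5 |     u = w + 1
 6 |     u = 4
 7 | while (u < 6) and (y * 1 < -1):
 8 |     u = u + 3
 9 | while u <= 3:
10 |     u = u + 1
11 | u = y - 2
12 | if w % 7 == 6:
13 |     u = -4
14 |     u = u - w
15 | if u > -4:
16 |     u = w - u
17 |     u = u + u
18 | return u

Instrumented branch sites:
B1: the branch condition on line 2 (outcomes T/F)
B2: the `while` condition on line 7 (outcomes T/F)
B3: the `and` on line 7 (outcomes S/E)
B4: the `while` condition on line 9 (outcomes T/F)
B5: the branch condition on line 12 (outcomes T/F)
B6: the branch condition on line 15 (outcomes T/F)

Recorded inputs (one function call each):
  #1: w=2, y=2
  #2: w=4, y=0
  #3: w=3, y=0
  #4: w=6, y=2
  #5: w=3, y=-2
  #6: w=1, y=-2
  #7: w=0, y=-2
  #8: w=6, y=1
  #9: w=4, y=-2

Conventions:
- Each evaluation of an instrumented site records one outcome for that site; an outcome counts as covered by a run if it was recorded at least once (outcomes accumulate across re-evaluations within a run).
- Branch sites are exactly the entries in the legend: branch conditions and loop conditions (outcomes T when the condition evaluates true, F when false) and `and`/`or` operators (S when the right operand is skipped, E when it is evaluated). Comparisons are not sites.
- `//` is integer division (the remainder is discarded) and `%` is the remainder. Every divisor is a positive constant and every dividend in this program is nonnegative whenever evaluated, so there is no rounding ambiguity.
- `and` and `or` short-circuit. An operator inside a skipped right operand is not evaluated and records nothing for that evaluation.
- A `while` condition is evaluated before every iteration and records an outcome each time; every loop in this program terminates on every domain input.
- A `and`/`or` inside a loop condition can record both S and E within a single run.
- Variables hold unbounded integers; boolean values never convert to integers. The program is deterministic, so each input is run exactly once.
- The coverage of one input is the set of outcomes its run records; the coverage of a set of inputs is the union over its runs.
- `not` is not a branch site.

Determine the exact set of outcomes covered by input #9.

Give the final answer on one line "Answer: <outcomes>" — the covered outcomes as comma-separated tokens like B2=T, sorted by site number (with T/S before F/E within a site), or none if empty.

Event log for input #9 (w=4, y=-2):
  B1->T, B3->E, B2->T, B3->S, B2->F, B4->F, B5->F, B6->F
collecting distinct outcomes: B1=T, B2=T, B2=F, B3=S, B3=E, B4=F, B5=F, B6=F

Answer: B1=T, B2=T, B2=F, B3=S, B3=E, B4=F, B5=F, B6=F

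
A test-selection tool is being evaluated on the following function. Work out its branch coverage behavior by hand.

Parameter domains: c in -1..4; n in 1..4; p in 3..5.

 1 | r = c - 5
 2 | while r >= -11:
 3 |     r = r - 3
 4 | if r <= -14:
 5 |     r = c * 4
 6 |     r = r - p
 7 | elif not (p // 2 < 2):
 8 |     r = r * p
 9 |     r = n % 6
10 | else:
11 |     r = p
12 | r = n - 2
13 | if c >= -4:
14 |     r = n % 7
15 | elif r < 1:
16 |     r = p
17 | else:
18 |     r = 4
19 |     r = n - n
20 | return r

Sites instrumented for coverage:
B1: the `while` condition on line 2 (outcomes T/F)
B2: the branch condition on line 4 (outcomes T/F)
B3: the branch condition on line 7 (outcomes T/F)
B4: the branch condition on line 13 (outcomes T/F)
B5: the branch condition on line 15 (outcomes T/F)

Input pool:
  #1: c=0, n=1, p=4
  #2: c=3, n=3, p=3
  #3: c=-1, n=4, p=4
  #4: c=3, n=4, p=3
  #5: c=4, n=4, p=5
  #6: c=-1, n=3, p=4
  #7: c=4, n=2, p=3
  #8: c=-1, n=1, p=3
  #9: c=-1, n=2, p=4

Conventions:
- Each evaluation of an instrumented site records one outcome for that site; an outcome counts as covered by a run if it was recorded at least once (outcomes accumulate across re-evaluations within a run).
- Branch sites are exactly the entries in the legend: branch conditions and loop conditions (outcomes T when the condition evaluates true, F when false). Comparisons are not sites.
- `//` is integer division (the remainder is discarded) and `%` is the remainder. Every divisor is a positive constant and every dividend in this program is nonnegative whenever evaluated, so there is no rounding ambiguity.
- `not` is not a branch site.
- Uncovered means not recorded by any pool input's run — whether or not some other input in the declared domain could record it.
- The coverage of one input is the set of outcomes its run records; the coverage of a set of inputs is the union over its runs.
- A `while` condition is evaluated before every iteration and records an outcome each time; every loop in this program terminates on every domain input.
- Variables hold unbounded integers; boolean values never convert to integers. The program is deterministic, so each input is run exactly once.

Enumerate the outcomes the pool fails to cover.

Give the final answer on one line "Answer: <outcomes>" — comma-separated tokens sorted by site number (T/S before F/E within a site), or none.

test 1 (c=0, n=1, p=4) hits B1=T, B1=F, B2=T, B4=T
test 2 (c=3, n=3, p=3) hits B1=T, B1=F, B2=T, B4=T
test 3 (c=-1, n=4, p=4) hits B1=T, B1=F, B2=F, B3=T, B4=T
test 4 (c=3, n=4, p=3) hits B1=T, B1=F, B2=T, B4=T
test 5 (c=4, n=4, p=5) hits B1=T, B1=F, B2=F, B3=T, B4=T
test 6 (c=-1, n=3, p=4) hits B1=T, B1=F, B2=F, B3=T, B4=T
test 7 (c=4, n=2, p=3) hits B1=T, B1=F, B2=F, B3=F, B4=T
test 8 (c=-1, n=1, p=3) hits B1=T, B1=F, B2=F, B3=F, B4=T
test 9 (c=-1, n=2, p=4) hits B1=T, B1=F, B2=F, B3=T, B4=T
union over the pool: B1=T, B1=F, B2=T, B2=F, B3=T, B3=F, B4=T
uncovered (3 of 10): B4=F, B5=T, B5=F

Answer: B4=F, B5=T, B5=F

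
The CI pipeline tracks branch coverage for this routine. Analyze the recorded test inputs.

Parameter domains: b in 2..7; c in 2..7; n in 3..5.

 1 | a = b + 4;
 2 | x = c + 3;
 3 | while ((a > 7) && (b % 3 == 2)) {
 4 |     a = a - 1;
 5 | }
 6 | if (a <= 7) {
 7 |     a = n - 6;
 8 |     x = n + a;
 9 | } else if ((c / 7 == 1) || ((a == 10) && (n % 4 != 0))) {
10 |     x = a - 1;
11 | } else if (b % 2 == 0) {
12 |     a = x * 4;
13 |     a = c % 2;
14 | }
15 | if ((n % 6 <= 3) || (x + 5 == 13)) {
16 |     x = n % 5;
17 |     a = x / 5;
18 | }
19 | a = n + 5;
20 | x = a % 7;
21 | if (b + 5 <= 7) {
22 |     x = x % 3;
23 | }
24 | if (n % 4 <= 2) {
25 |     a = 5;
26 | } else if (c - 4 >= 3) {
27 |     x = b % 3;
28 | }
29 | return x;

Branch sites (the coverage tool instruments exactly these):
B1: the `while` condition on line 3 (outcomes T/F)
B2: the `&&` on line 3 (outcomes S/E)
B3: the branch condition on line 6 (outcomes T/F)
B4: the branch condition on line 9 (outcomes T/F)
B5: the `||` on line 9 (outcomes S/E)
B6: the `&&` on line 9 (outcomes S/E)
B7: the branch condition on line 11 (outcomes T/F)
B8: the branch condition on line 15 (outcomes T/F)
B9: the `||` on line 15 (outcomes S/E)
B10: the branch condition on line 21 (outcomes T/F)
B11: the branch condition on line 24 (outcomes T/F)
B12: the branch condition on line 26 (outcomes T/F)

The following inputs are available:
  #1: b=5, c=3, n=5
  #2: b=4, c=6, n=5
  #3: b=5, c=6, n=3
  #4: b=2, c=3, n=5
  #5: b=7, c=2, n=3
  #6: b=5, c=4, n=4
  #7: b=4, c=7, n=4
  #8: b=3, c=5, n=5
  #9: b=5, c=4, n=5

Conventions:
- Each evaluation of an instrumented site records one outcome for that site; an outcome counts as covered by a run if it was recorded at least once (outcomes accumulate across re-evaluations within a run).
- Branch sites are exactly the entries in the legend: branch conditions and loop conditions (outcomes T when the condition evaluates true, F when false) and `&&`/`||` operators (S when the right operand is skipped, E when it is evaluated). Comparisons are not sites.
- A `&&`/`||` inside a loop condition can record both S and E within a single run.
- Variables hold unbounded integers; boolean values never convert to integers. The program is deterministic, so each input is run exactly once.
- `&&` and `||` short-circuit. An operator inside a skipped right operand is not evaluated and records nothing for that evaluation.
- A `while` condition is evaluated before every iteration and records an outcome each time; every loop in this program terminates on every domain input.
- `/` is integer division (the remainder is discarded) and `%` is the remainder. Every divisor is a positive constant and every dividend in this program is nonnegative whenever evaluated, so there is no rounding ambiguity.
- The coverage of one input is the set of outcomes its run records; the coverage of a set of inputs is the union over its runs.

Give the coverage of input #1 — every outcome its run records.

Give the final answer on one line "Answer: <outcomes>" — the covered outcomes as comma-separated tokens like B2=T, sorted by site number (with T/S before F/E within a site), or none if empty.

Running input #1 (b=5, c=3, n=5), event by event:
  B2->E, B1->T, B2->E, B1->T, B2->S, B1->F, B3->T, B9->E, B8->F, B10->F
  B11->T
collecting distinct outcomes: B1=T, B1=F, B2=S, B2=E, B3=T, B8=F, B9=E, B10=F, B11=T

Answer: B1=T, B1=F, B2=S, B2=E, B3=T, B8=F, B9=E, B10=F, B11=T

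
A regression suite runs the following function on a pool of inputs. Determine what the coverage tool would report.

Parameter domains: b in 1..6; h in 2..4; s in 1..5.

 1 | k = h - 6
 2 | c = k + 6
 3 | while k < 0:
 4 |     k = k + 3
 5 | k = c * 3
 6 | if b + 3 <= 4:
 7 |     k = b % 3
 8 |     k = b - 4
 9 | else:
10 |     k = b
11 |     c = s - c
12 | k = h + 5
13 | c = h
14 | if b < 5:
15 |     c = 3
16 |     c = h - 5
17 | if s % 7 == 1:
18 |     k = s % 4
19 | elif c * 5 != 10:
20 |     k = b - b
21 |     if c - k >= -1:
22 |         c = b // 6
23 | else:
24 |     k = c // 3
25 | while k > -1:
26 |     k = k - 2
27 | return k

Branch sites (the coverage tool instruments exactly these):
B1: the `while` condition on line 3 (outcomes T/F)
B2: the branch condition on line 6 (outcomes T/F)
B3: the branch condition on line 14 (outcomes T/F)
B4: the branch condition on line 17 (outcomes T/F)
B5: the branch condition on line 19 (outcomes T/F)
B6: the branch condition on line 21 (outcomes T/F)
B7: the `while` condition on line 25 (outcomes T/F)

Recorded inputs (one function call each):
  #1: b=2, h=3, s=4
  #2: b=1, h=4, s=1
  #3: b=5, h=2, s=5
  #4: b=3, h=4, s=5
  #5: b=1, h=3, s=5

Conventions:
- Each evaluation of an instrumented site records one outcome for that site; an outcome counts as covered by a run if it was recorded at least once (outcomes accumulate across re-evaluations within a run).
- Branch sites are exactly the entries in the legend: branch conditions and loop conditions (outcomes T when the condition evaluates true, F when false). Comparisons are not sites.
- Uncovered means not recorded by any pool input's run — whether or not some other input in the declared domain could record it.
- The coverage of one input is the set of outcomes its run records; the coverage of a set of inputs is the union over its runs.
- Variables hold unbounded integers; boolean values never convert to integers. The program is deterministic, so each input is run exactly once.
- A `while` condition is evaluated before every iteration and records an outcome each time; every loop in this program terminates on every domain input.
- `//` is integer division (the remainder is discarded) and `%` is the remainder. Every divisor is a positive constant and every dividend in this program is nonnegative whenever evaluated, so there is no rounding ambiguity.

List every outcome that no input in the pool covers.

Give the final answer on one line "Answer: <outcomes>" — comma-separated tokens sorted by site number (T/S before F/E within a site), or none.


#1 (b=2, h=3, s=4) -> B1->T, B1->F, B2->F, B3->T, B4->F, B5->T, B6->F, B7->T, B7->F; covered: B1=T, B1=F, B2=F, B3=T, B4=F, B5=T, B6=F, B7=T, B7=F
#2 (b=1, h=4, s=1) -> B1->T, B1->F, B2->T, B3->T, B4->T, B7->T, B7->F; covered: B1=T, B1=F, B2=T, B3=T, B4=T, B7=T, B7=F
#3 (b=5, h=2, s=5) -> B1->T, B1->T, B1->F, B2->F, B3->F, B4->F, B5->F, B7->T, B7->F; covered: B1=T, B1=F, B2=F, B3=F, B4=F, B5=F, B7=T, B7=F
#4 (b=3, h=4, s=5) -> B1->T, B1->F, B2->F, B3->T, B4->F, B5->T, B6->T, B7->T, B7->F; covered: B1=T, B1=F, B2=F, B3=T, B4=F, B5=T, B6=T, B7=T, B7=F
#5 (b=1, h=3, s=5) -> B1->T, B1->F, B2->T, B3->T, B4->F, B5->T, B6->F, B7->T, B7->F; covered: B1=T, B1=F, B2=T, B3=T, B4=F, B5=T, B6=F, B7=T, B7=F
union over the pool: B1=T, B1=F, B2=T, B2=F, B3=T, B3=F, B4=T, B4=F, B5=T, B5=F, B6=T, B6=F, B7=T, B7=F
uncovered (0 of 14): none
Answer: none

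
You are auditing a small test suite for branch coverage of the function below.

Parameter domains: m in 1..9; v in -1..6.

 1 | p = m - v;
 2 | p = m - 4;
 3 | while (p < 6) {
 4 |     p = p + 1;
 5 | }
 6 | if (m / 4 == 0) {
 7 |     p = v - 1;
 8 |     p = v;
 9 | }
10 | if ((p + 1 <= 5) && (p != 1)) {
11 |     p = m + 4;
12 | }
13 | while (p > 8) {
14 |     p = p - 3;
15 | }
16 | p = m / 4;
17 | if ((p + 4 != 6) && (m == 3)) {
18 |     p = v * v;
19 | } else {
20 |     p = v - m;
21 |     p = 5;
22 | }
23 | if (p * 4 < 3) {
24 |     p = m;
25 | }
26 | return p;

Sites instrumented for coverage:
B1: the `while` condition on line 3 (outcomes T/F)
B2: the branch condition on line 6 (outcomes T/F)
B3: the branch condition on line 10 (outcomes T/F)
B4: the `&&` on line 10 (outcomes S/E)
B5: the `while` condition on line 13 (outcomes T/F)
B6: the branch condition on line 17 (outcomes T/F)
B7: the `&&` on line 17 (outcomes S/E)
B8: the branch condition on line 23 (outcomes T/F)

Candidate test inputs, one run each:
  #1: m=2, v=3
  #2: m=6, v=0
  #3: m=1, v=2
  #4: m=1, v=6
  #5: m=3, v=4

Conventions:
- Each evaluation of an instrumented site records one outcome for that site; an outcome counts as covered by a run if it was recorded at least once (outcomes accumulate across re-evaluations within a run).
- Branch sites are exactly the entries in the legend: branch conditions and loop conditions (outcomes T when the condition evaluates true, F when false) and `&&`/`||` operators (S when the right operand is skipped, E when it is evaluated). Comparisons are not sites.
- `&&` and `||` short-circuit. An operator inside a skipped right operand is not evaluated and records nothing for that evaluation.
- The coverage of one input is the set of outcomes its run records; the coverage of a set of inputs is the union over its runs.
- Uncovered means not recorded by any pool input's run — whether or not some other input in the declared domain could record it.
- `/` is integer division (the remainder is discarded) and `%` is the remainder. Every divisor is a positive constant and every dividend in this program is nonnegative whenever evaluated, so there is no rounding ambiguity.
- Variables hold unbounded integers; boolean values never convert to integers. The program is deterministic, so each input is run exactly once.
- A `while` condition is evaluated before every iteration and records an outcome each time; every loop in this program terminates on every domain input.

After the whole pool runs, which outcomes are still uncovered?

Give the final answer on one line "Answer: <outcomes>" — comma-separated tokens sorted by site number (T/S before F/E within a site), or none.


input #1 (m=2, v=3): events B1->T, B1->T, B1->T, B1->T, B1->T, B1->T, B1->T, B1->T, B1->F, B2->T, B4->E, B3->T, B5->F, B7->E, ...; covers B1=T, B1=F, B2=T, B3=T, B4=E, B5=F, B6=F, B7=E, B8=F
input #2 (m=6, v=0): events B1->T, B1->T, B1->T, B1->T, B1->F, B2->F, B4->S, B3->F, B5->F, B7->E, B6->F, B8->F; covers B1=T, B1=F, B2=F, B3=F, B4=S, B5=F, B6=F, B7=E, B8=F
input #3 (m=1, v=2): events B1->T, B1->T, B1->T, B1->T, B1->T, B1->T, B1->T, B1->T, B1->T, B1->F, B2->T, B4->E, B3->T, B5->F, ...; covers B1=T, B1=F, B2=T, B3=T, B4=E, B5=F, B6=F, B7=E, B8=F
input #4 (m=1, v=6): events B1->T, B1->T, B1->T, B1->T, B1->T, B1->T, B1->T, B1->T, B1->T, B1->F, B2->T, B4->S, B3->F, B5->F, ...; covers B1=T, B1=F, B2=T, B3=F, B4=S, B5=F, B6=F, B7=E, B8=F
input #5 (m=3, v=4): events B1->T, B1->T, B1->T, B1->T, B1->T, B1->T, B1->T, B1->F, B2->T, B4->E, B3->T, B5->F, B7->E, B6->T, ...; covers B1=T, B1=F, B2=T, B3=T, B4=E, B5=F, B6=T, B7=E, B8=F
union over the pool: B1=T, B1=F, B2=T, B2=F, B3=T, B3=F, B4=S, B4=E, B5=F, B6=T, B6=F, B7=E, B8=F
uncovered (3 of 16): B5=T, B7=S, B8=T
Answer: B5=T, B7=S, B8=T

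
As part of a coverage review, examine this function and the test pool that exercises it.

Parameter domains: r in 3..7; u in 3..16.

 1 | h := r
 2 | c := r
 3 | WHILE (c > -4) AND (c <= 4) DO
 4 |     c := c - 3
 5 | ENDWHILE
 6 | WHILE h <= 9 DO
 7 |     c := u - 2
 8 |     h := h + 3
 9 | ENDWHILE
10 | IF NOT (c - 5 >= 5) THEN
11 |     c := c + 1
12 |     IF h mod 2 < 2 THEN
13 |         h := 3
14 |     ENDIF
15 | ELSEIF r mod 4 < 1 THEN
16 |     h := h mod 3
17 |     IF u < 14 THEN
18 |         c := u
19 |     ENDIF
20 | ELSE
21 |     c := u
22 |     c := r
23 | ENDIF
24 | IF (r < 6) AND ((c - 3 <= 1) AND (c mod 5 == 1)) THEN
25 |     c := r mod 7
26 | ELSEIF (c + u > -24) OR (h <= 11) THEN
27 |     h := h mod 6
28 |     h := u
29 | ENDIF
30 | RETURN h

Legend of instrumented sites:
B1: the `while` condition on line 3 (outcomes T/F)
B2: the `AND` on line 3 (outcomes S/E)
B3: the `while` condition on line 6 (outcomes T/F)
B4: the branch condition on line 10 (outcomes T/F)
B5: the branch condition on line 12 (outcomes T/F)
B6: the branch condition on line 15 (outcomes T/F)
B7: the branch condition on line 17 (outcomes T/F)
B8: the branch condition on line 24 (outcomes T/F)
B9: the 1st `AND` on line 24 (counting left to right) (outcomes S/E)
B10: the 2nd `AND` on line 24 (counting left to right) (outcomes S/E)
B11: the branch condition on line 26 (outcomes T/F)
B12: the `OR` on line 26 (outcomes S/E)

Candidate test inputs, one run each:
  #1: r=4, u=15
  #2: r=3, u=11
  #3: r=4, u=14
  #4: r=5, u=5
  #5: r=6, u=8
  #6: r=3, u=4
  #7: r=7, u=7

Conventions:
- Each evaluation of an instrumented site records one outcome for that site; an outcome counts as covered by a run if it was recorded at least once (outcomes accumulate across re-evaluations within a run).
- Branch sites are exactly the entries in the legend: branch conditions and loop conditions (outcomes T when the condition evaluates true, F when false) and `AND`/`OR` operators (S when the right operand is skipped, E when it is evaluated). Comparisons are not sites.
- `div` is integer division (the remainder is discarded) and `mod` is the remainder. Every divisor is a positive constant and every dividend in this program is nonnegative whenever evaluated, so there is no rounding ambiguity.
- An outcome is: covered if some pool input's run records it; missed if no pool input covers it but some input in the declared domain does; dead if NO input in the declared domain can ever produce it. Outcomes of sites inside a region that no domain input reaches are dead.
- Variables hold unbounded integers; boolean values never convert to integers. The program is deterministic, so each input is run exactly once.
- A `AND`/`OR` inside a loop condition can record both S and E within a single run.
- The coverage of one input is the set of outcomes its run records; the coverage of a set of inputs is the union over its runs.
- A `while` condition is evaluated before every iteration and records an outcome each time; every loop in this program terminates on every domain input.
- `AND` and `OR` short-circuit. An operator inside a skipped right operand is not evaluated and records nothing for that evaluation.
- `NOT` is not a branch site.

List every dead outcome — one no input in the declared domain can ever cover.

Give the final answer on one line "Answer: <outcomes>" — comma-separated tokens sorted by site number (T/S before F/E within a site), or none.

running all 70 domain inputs and tallying outcomes:
  B5=F: never recorded by any domain input -> dead
  B8=T: never recorded by any domain input -> dead
  B11=F: never recorded by any domain input -> dead
  B12=E: never recorded by any domain input -> dead
  reachable outcomes have witnesses, e.g. B1=T (e.g. r=3, u=3), B1=F (e.g. r=3, u=3), B2=S (e.g. r=3, u=3), B2=E (e.g. r=3, u=3)

Answer: B5=F, B8=T, B11=F, B12=E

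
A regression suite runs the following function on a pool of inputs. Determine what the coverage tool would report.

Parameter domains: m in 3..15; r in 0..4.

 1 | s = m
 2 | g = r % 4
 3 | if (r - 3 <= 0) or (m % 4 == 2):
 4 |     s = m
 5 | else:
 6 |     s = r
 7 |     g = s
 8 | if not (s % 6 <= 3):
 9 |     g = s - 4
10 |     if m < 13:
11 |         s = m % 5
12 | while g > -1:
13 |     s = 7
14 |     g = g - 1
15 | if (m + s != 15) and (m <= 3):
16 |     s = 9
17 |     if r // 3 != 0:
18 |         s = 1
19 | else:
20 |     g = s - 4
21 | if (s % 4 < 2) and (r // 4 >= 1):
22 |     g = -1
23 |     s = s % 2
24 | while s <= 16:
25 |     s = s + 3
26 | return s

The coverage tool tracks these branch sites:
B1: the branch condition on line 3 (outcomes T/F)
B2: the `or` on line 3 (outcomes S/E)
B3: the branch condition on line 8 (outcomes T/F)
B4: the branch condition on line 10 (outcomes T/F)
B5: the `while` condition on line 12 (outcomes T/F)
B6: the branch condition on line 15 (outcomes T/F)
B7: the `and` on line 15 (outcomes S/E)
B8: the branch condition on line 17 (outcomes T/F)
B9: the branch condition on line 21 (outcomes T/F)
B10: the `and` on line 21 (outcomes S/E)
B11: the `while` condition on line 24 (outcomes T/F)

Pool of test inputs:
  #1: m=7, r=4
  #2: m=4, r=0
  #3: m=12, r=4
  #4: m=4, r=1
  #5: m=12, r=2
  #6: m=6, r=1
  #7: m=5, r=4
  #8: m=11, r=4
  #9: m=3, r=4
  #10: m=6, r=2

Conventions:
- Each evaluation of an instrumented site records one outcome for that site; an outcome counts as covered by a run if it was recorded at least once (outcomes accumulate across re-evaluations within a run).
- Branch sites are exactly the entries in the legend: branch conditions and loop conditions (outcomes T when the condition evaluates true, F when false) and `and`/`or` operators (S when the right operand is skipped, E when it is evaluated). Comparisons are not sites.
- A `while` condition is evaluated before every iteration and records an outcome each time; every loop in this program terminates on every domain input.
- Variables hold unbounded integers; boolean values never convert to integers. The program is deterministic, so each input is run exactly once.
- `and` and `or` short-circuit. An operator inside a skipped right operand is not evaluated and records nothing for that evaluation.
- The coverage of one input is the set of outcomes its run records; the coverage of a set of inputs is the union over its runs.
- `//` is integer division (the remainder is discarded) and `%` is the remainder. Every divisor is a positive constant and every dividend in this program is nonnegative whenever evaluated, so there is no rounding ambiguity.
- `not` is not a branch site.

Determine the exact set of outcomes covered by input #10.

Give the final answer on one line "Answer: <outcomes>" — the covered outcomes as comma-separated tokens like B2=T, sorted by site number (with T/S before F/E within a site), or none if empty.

Running input #10 (m=6, r=2), event by event:
  B2->S, B1->T, B3->F, B5->T, B5->T, B5->T, B5->F, B7->E, B6->F, B10->S
  B9->F, B11->T, B11->T, B11->T, B11->T, B11->F
distinct outcomes covered: B1=T, B2=S, B3=F, B5=T, B5=F, B6=F, B7=E, B9=F, B10=S, B11=T, B11=F

Answer: B1=T, B2=S, B3=F, B5=T, B5=F, B6=F, B7=E, B9=F, B10=S, B11=T, B11=F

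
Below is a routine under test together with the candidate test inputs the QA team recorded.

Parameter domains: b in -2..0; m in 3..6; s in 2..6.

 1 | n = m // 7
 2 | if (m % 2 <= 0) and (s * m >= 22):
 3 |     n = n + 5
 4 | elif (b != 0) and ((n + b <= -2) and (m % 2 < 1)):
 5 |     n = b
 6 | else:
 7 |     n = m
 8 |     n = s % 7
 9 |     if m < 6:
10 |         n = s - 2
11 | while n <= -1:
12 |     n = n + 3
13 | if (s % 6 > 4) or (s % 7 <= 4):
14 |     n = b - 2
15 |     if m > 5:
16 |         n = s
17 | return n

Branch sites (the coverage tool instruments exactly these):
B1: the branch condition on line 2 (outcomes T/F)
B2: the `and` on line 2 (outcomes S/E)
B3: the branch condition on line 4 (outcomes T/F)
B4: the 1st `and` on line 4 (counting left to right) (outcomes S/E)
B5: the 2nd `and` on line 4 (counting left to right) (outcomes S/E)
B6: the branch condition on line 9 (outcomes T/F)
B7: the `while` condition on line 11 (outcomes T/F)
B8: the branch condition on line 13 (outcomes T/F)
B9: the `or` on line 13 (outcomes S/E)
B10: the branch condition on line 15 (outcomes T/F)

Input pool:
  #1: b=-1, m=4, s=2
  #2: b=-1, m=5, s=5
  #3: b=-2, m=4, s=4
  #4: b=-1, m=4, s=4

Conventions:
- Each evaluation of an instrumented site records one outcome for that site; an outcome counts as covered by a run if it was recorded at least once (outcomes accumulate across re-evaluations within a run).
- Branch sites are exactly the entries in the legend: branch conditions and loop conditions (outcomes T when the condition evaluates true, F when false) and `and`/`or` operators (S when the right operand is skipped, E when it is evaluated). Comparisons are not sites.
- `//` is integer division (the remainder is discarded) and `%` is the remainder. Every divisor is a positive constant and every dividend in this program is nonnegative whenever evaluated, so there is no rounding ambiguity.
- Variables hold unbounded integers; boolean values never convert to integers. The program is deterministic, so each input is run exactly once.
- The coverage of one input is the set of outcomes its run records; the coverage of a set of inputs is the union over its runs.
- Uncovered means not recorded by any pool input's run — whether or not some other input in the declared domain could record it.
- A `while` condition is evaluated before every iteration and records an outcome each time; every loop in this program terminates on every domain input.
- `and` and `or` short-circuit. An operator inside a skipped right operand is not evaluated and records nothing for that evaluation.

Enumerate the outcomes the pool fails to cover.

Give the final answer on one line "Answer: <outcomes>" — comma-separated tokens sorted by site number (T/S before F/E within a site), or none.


#1 (b=-1, m=4, s=2) -> covered: B1=F, B2=E, B3=F, B4=E, B5=S, B6=T, B7=F, B8=T, B9=E, B10=F
#2 (b=-1, m=5, s=5) -> covered: B1=F, B2=S, B3=F, B4=E, B5=S, B6=T, B7=F, B8=T, B9=S, B10=F
#3 (b=-2, m=4, s=4) -> covered: B1=F, B2=E, B3=T, B4=E, B5=E, B7=T, B7=F, B8=T, B9=E, B10=F
#4 (b=-1, m=4, s=4) -> covered: B1=F, B2=E, B3=F, B4=E, B5=S, B6=T, B7=F, B8=T, B9=E, B10=F
union over the pool: B1=F, B2=S, B2=E, B3=T, B3=F, B4=E, B5=S, B5=E, B6=T, B7=T, B7=F, B8=T, B9=S, B9=E, B10=F
uncovered (5 of 20): B1=T, B4=S, B6=F, B8=F, B10=T
Answer: B1=T, B4=S, B6=F, B8=F, B10=T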